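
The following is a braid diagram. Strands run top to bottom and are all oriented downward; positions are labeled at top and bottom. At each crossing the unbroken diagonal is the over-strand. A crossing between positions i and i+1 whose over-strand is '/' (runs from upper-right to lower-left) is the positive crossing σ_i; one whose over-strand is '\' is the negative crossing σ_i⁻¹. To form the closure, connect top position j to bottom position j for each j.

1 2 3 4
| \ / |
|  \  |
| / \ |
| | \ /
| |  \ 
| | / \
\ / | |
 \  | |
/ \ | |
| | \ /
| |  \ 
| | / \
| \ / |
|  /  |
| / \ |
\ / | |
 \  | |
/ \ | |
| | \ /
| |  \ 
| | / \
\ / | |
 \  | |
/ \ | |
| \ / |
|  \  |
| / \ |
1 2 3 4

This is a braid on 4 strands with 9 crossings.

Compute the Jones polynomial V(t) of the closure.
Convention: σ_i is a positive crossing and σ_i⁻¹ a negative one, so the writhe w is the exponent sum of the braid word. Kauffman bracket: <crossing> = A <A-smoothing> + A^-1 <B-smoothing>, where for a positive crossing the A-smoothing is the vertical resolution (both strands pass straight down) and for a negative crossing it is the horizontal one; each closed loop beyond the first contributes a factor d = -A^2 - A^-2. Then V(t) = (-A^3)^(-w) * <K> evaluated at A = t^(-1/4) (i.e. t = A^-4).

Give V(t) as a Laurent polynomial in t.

t^-2 - 2*t^-3 + 5*t^-4 - 5*t^-5 + 6*t^-6 - 6*t^-7 + 4*t^-8 - 3*t^-9 + t^-10

Derivation:
Reading the diagram top to bottom ('/'-over between positions i,i+1 = s_i, '\'-over = s_i^-1): braid word = s2^-1 s3^-1 s1^-1 s3^-1 s2 s1^-1 s3^-1 s1^-1 s2^-1.
Braid: s2^-1 s3^-1 s1^-1 s3^-1 s2 s1^-1 s3^-1 s1^-1 s2^-1 on 4 strands, 9 crossings.
Writhe w = (#positive) - (#negative) = 1 - 8 = -7.
State-sum expansion of <K>. There are 2^9 = 512 states.
Smooth each crossing (0=||, 1=⌣⌢); contribution A^(Σ sign_k(1-2s_k)) * d^(L-1).
Tabulate the states by total A-exponent and number of loops L (A-exp: L × count):
  A^9: L=6 ×1
  A^7: L=5 ×9
  A^5: L=4 ×35, L=6 ×1
  A^3: L=3 ×74, L=5 ×10
  A^1: L=2 ×85, L=4 ×41
  A^-1: L=1 ×42, L=3 ×80, L=5 ×4
  A^-3: L=2 ×65, L=4 ×19
  A^-5: L=1 ×9, L=3 ×26, L=5 ×1
  A^-7: L=2 ×6, L=4 ×3
  A^-9: L=3 ×1
Each group contributes A^e * Σ count * d^(L-1):
Powers of d = -A^2 - A^-2: d^2 = A^4 + 2 + A^-4; d^3 = -A^6 - 3*A^2 - 3*A^-2 - A^-6; d^4 = A^8 + 4*A^4 + 6 + 4*A^-4 + A^-8; d^5 = -A^10 - 5*A^6 - 10*A^2 - 10*A^-2 - 5*A^-6 - A^-10.
  A^9 * (d^5) = -A^19 - 5*A^15 - 10*A^11 - 10*A^7 - 5*A^3 - A^-1
  A^7 * (9*d^4) = 9*A^15 + 36*A^11 + 54*A^7 + 36*A^3 + 9*A^-1
  A^5 * (35*d^3 + d^5) = -A^15 - 40*A^11 - 115*A^7 - 115*A^3 - 40*A^-1 - A^-5
  A^3 * (74*d^2 + 10*d^4) = 10*A^11 + 114*A^7 + 208*A^3 + 114*A^-1 + 10*A^-5
  A^1 * (85*d + 41*d^3) = -41*A^7 - 208*A^3 - 208*A^-1 - 41*A^-5
  A^-1 * (42 + 80*d^2 + 4*d^4) = 4*A^7 + 96*A^3 + 226*A^-1 + 96*A^-5 + 4*A^-9
  A^-3 * (65*d + 19*d^3) = -19*A^3 - 122*A^-1 - 122*A^-5 - 19*A^-9
  A^-5 * (9 + 26*d^2 + d^4) = A^3 + 30*A^-1 + 67*A^-5 + 30*A^-9 + A^-13
  A^-7 * (6*d + 3*d^3) = -3*A^-1 - 15*A^-5 - 15*A^-9 - 3*A^-13
  A^-9 * (d^2) = A^-5 + 2*A^-9 + A^-13
Summing the groups: <K> = -A^19 + 3*A^15 - 4*A^11 + 6*A^7 - 6*A^3 + 5*A^-1 - 5*A^-5 + 2*A^-9 - A^-13
Normalise by the writhe: (-A^3)^(-w) = (-A^3)^(7) = -A^21, so f(A) = -A^21 * <K> = A^40 - 3*A^36 + 4*A^32 - 6*A^28 + 6*A^24 - 5*A^20 + 5*A^16 - 2*A^12 + A^8.
Substitute A = t^(-1/4), i.e. A^e → t^(-e/4): V(t) = t^-2 - 2*t^-3 + 5*t^-4 - 5*t^-5 + 6*t^-6 - 6*t^-7 + 4*t^-8 - 3*t^-9 + t^-10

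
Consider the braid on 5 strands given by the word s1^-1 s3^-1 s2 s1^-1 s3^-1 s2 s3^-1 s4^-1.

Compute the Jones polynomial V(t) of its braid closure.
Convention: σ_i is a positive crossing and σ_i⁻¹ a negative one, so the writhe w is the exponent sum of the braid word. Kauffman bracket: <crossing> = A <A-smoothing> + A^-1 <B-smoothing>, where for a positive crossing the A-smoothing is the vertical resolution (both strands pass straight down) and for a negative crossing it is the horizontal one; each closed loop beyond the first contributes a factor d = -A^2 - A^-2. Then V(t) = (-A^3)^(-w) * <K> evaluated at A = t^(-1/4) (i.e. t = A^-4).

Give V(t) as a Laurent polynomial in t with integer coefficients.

t - 2 + 3*t^-1 - 3*t^-2 + 4*t^-3 - 3*t^-4 + 2*t^-5 - t^-6

Derivation:
The presented braid s1^-1 s3^-1 s2 s1^-1 s3^-1 s2 s3^-1 s4^-1 on 5 strands reduces by inverse Markov moves (closure unchanged at each step):
  Destabilize: the word has the form β·s4^-1 where s4^-1 occurs only as the final letter (β ∈ B_4); drop it and the last strand → 4 strands.
Reduced to β = s1^-1 s3^-1 s2 s1^-1 s3^-1 s2 s3^-1 on 4 strands, 7 crossings.
Compute on β:
Braid: s1^-1 s3^-1 s2 s1^-1 s3^-1 s2 s3^-1 on 4 strands, 7 crossings.
Writhe w = (#positive) - (#negative) = 2 - 5 = -3.
State-sum expansion of <K>. There are 2^7 = 128 states.
Smooth each crossing (0=||, 1=⌣⌢); contribution A^(Σ sign_k(1-2s_k)) * d^(L-1).
Tabulate the states by total A-exponent and number of loops L (A-exp: L × count):
  A^7: L=5 ×1
  A^5: L=4 ×7
  A^3: L=3 ×20, L=5 ×1
  A^1: L=2 ×29, L=4 ×6
  A^-1: L=1 ×19, L=3 ×16
  A^-3: L=2 ×19, L=4 ×2
  A^-5: L=3 ×7
  A^-7: L=4 ×1
Each group contributes A^e * Σ count * d^(L-1):
Powers of d = -A^2 - A^-2: d^2 = A^4 + 2 + A^-4; d^3 = -A^6 - 3*A^2 - 3*A^-2 - A^-6; d^4 = A^8 + 4*A^4 + 6 + 4*A^-4 + A^-8.
  A^7 * (d^4) = A^15 + 4*A^11 + 6*A^7 + 4*A^3 + A^-1
  A^5 * (7*d^3) = -7*A^11 - 21*A^7 - 21*A^3 - 7*A^-1
  A^3 * (20*d^2 + d^4) = A^11 + 24*A^7 + 46*A^3 + 24*A^-1 + A^-5
  A^1 * (29*d + 6*d^3) = -6*A^7 - 47*A^3 - 47*A^-1 - 6*A^-5
  A^-1 * (19 + 16*d^2) = 16*A^3 + 51*A^-1 + 16*A^-5
  A^-3 * (19*d + 2*d^3) = -2*A^3 - 25*A^-1 - 25*A^-5 - 2*A^-9
  A^-5 * (7*d^2) = 7*A^-1 + 14*A^-5 + 7*A^-9
  A^-7 * (d^3) = -A^-1 - 3*A^-5 - 3*A^-9 - A^-13
Summing the groups: <K> = A^15 - 2*A^11 + 3*A^7 - 4*A^3 + 3*A^-1 - 3*A^-5 + 2*A^-9 - A^-13
Normalise by the writhe: (-A^3)^(-w) = (-A^3)^(3) = -A^9, so f(A) = -A^9 * <K> = -A^24 + 2*A^20 - 3*A^16 + 4*A^12 - 3*A^8 + 3*A^4 - 2 + A^-4.
Substitute A = t^(-1/4), i.e. A^e → t^(-e/4): V(t) = t - 2 + 3*t^-1 - 3*t^-2 + 4*t^-3 - 3*t^-4 + 2*t^-5 - t^-6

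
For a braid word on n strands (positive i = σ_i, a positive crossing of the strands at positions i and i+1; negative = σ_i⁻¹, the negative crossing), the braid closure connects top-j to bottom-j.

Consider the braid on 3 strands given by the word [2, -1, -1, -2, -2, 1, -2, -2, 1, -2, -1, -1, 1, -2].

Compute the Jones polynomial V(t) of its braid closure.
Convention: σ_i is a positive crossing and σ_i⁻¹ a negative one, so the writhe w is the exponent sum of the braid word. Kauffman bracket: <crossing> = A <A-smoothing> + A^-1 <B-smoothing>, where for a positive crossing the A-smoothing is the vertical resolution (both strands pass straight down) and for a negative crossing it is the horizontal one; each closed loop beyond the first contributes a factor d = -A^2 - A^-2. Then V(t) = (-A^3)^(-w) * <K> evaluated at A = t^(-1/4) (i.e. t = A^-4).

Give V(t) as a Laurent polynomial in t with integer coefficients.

The presented braid s2 s1^-1 s1^-1 s2^-1 s2^-1 s1 s2^-1 s2^-1 s1 s2^-1 s1^-1 s1^-1 s1 s2^-1 on 3 strands reduces by inverse Markov moves (closure unchanged at each step):
  Deconjugate: the word is γ·β·γ⁻¹ with γ = s2 s1^-1 (prefix) and γ⁻¹ = s1 s2^-1 (suffix); strip both.
Reduced to β = s1^-1 s2^-1 s2^-1 s1 s2^-1 s2^-1 s1 s2^-1 s1^-1 s1^-1 on 3 strands, 10 crossings.
Compute on β:
Braid: s1^-1 s2^-1 s2^-1 s1 s2^-1 s2^-1 s1 s2^-1 s1^-1 s1^-1 on 3 strands, 10 crossings.
Writhe w = (#positive) - (#negative) = 2 - 8 = -6.
Computing the Kauffman bracket via state sum. There are 2^10 = 1024 states.
For each crossing: s=0 is the vertical smoothing, s=1 horizontal. Crossing k contributes A^(sign_k * (1 - 2*s_k)); loop factor d = -A^2 - A^-2.
Tabulate the states by total A-exponent and number of loops L (A-exp: L × count):
  A^10: L=7 ×1
  A^8: L=6 ×10
  A^6: L=5 ×44, L=7 ×1
  A^4: L=4 ×110, L=6 ×10
  A^2: L=3 ×166, L=5 ×44
  A^0: L=2 ×144, L=4 ×106, L=6 ×2
  A^-2: L=1 ×57, L=3 ×140, L=5 ×13
  A^-4: L=2 ×91, L=4 ×28, L=6 ×1
  A^-6: L=1 ×16, L=3 ×26, L=5 ×3
  A^-8: L=2 ×7, L=4 ×3
  A^-10: L=3 ×1
Each group contributes A^e * Σ count * d^(L-1):
Powers of d = -A^2 - A^-2: d^2 = A^4 + 2 + A^-4; d^3 = -A^6 - 3*A^2 - 3*A^-2 - A^-6; d^4 = A^8 + 4*A^4 + 6 + 4*A^-4 + A^-8; d^5 = -A^10 - 5*A^6 - 10*A^2 - 10*A^-2 - 5*A^-6 - A^-10; d^6 = A^12 + 6*A^8 + 15*A^4 + 20 + 15*A^-4 + 6*A^-8 + A^-12.
  A^10 * (d^6) = A^22 + 6*A^18 + 15*A^14 + 20*A^10 + 15*A^6 + 6*A^2 + A^-2
  A^8 * (10*d^5) = -10*A^18 - 50*A^14 - 100*A^10 - 100*A^6 - 50*A^2 - 10*A^-2
  A^6 * (44*d^4 + d^6) = A^18 + 50*A^14 + 191*A^10 + 284*A^6 + 191*A^2 + 50*A^-2 + A^-6
  A^4 * (110*d^3 + 10*d^5) = -10*A^14 - 160*A^10 - 430*A^6 - 430*A^2 - 160*A^-2 - 10*A^-6
  A^2 * (166*d^2 + 44*d^4) = 44*A^10 + 342*A^6 + 596*A^2 + 342*A^-2 + 44*A^-6
  A^0 * (144*d + 106*d^3 + 2*d^5) = -2*A^10 - 116*A^6 - 482*A^2 - 482*A^-2 - 116*A^-6 - 2*A^-10
  A^-2 * (57 + 140*d^2 + 13*d^4) = 13*A^6 + 192*A^2 + 415*A^-2 + 192*A^-6 + 13*A^-10
  A^-4 * (91*d + 28*d^3 + d^5) = -A^6 - 33*A^2 - 185*A^-2 - 185*A^-6 - 33*A^-10 - A^-14
  A^-6 * (16 + 26*d^2 + 3*d^4) = 3*A^2 + 38*A^-2 + 86*A^-6 + 38*A^-10 + 3*A^-14
  A^-8 * (7*d + 3*d^3) = -3*A^-2 - 16*A^-6 - 16*A^-10 - 3*A^-14
  A^-10 * (d^2) = A^-6 + 2*A^-10 + A^-14
Summing the groups: <K> = A^22 - 3*A^18 + 5*A^14 - 7*A^10 + 7*A^6 - 7*A^2 + 6*A^-2 - 3*A^-6 + 2*A^-10
Normalise by the writhe: (-A^3)^(-w) = (-A^3)^(6) = A^18, so f(A) = A^18 * <K> = A^40 - 3*A^36 + 5*A^32 - 7*A^28 + 7*A^24 - 7*A^20 + 6*A^16 - 3*A^12 + 2*A^8.
Substitute A = t^(-1/4), i.e. A^e → t^(-e/4): V(t) = 2*t^-2 - 3*t^-3 + 6*t^-4 - 7*t^-5 + 7*t^-6 - 7*t^-7 + 5*t^-8 - 3*t^-9 + t^-10

Answer: 2*t^-2 - 3*t^-3 + 6*t^-4 - 7*t^-5 + 7*t^-6 - 7*t^-7 + 5*t^-8 - 3*t^-9 + t^-10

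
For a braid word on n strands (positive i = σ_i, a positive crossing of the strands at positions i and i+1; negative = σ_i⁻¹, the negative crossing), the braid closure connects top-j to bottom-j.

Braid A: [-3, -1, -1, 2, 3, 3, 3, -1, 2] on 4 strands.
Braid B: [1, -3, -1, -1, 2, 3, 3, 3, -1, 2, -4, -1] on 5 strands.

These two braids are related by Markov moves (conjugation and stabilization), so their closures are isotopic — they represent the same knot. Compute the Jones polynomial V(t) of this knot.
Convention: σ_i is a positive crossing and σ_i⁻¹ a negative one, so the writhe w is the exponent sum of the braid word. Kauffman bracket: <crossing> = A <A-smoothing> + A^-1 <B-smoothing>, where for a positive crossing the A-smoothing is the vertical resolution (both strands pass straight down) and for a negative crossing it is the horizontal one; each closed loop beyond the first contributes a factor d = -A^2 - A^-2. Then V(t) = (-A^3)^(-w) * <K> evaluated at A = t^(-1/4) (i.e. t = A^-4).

-t^5 + 2*t^4 - 3*t^3 + 4*t^2 - 4*t + 5 - 3*t^-1 + 2*t^-2 - t^-3

Derivation:
Markov-equivalent braids have isotopic closures, hence identical knot invariants. Strip the Markov moves from each word to reach a common short braid β, then compute V(t) once on β.
Braid A: s3^-1 s1^-1 s1^-1 s2 s3 s3 s3 s1^-1 s2 on 4 strands has no conjugating prefix/suffix or stabilization to strip; take β = s3^-1 s1^-1 s1^-1 s2 s3 s3 s3 s1^-1 s2.
Braid B: s1 s3^-1 s1^-1 s1^-1 s2 s3 s3 s3 s1^-1 s2 s4^-1 s1^-1 on 5 strands reduces by inverse Markov moves (closure unchanged at each step):
  Deconjugate: the word is γ·β·γ⁻¹ with γ = s1 (prefix) and γ⁻¹ = s1^-1 (suffix); strip both.
  Destabilize: the word has the form β·s4^-1 where s4^-1 occurs only as the final letter (β ∈ B_4); drop it and the last strand → 4 strands.
Reduced to β = s3^-1 s1^-1 s1^-1 s2 s3 s3 s3 s1^-1 s2 on 4 strands, 9 crossings.
Both give the same β = s3^-1 s1^-1 s1^-1 s2 s3 s3 s3 s1^-1 s2 on 4 strands, so one state sum suffices:
Braid: s3^-1 s1^-1 s1^-1 s2 s3 s3 s3 s1^-1 s2 on 4 strands, 9 crossings.
Writhe w = (#positive) - (#negative) = 5 - 4 = 1.
Enumerate smoothing states for the bracket polynomial. There are 2^9 = 512 states.
Each crossing splits two ways (0=vertical, 1=horizontal). The state's weight is A^(#A-smoothings - #B-smoothings) * d^(loops - 1).
Tabulate the states by total A-exponent and number of loops L (A-exp: L × count):
  A^9: L=4 ×1
  A^7: L=3 ×5, L=5 ×4
  A^5: L=2 ×10, L=4 ×23, L=6 ×3
  A^3: L=1 ×8, L=3 ×57, L=5 ×18, L=7 ×1
  A^1: L=2 ×70, L=4 ×50, L=6 ×6
  A^-1: L=1 ×33, L=3 ×75, L=5 ×18
  A^-3: L=2 ×51, L=4 ×32, L=6 ×1
  A^-5: L=3 ×32, L=5 ×4
  A^-7: L=4 ×9
  A^-9: L=5 ×1
Each group contributes A^e * Σ count * d^(L-1):
Powers of d = -A^2 - A^-2: d^2 = A^4 + 2 + A^-4; d^3 = -A^6 - 3*A^2 - 3*A^-2 - A^-6; d^4 = A^8 + 4*A^4 + 6 + 4*A^-4 + A^-8; d^5 = -A^10 - 5*A^6 - 10*A^2 - 10*A^-2 - 5*A^-6 - A^-10; d^6 = A^12 + 6*A^8 + 15*A^4 + 20 + 15*A^-4 + 6*A^-8 + A^-12.
  A^9 * (d^3) = -A^15 - 3*A^11 - 3*A^7 - A^3
  A^7 * (5*d^2 + 4*d^4) = 4*A^15 + 21*A^11 + 34*A^7 + 21*A^3 + 4*A^-1
  A^5 * (10*d + 23*d^3 + 3*d^5) = -3*A^15 - 38*A^11 - 109*A^7 - 109*A^3 - 38*A^-1 - 3*A^-5
  A^3 * (8 + 57*d^2 + 18*d^4 + d^6) = A^15 + 24*A^11 + 144*A^7 + 250*A^3 + 144*A^-1 + 24*A^-5 + A^-9
  A^1 * (70*d + 50*d^3 + 6*d^5) = -6*A^11 - 80*A^7 - 280*A^3 - 280*A^-1 - 80*A^-5 - 6*A^-9
  A^-1 * (33 + 75*d^2 + 18*d^4) = 18*A^7 + 147*A^3 + 291*A^-1 + 147*A^-5 + 18*A^-9
  A^-3 * (51*d + 32*d^3 + d^5) = -A^7 - 37*A^3 - 157*A^-1 - 157*A^-5 - 37*A^-9 - A^-13
  A^-5 * (32*d^2 + 4*d^4) = 4*A^3 + 48*A^-1 + 88*A^-5 + 48*A^-9 + 4*A^-13
  A^-7 * (9*d^3) = -9*A^-1 - 27*A^-5 - 27*A^-9 - 9*A^-13
  A^-9 * (d^4) = A^-1 + 4*A^-5 + 6*A^-9 + 4*A^-13 + A^-17
Summing the groups: <K> = A^15 - 2*A^11 + 3*A^7 - 5*A^3 + 4*A^-1 - 4*A^-5 + 3*A^-9 - 2*A^-13 + A^-17
Normalise by the writhe: (-A^3)^(-w) = (-A^3)^(-1) = -A^-3, so f(A) = -A^-3 * <K> = -A^12 + 2*A^8 - 3*A^4 + 5 - 4*A^-4 + 4*A^-8 - 3*A^-12 + 2*A^-16 - A^-20.
Substitute A = t^(-1/4), i.e. A^e → t^(-e/4): V(t) = -t^5 + 2*t^4 - 3*t^3 + 4*t^2 - 4*t + 5 - 3*t^-1 + 2*t^-2 - t^-3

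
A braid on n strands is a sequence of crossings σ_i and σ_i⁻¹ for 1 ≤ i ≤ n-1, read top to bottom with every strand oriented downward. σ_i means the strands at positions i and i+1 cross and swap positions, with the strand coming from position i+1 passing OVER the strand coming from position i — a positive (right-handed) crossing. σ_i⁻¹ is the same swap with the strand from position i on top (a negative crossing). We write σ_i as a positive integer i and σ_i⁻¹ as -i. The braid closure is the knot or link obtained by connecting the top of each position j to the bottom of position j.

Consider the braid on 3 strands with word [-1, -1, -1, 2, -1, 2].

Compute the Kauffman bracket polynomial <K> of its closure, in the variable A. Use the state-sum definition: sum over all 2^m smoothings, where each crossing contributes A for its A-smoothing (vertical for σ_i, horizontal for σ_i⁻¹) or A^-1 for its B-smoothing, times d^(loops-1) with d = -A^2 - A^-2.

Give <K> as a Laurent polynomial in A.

A^14 - 2*A^10 + 2*A^6 - 2*A^2 + 2*A^-2 - A^-6 + A^-10

Derivation:
Braid: s1^-1 s1^-1 s1^-1 s2 s1^-1 s2 on 3 strands, 6 crossings.
Writhe w = (#positive) - (#negative) = 2 - 4 = -2.
Enumerate smoothing states for the bracket polynomial. There are 2^6 = 64 states.
Each crossing splits two ways (0=vertical, 1=horizontal). The state's weight is A^(#A-smoothings - #B-smoothings) * d^(loops - 1).
Tabulate the states by total A-exponent and number of loops L (A-exp: L × count):
  A^6: L=5 ×1
  A^4: L=4 ×6
  A^2: L=3 ×15
  A^0: L=2 ×19, L=4 ×1
  A^-2: L=1 ×11, L=3 ×4
  A^-4: L=2 ×6
  A^-6: L=3 ×1
Each group contributes A^e * Σ count * d^(L-1):
Powers of d = -A^2 - A^-2: d^2 = A^4 + 2 + A^-4; d^3 = -A^6 - 3*A^2 - 3*A^-2 - A^-6; d^4 = A^8 + 4*A^4 + 6 + 4*A^-4 + A^-8.
  A^6 * (d^4) = A^14 + 4*A^10 + 6*A^6 + 4*A^2 + A^-2
  A^4 * (6*d^3) = -6*A^10 - 18*A^6 - 18*A^2 - 6*A^-2
  A^2 * (15*d^2) = 15*A^6 + 30*A^2 + 15*A^-2
  A^0 * (19*d + d^3) = -A^6 - 22*A^2 - 22*A^-2 - A^-6
  A^-2 * (11 + 4*d^2) = 4*A^2 + 19*A^-2 + 4*A^-6
  A^-4 * (6*d) = -6*A^-2 - 6*A^-6
  A^-6 * (d^2) = A^-2 + 2*A^-6 + A^-10
Summing the groups: <K> = A^14 - 2*A^10 + 2*A^6 - 2*A^2 + 2*A^-2 - A^-6 + A^-10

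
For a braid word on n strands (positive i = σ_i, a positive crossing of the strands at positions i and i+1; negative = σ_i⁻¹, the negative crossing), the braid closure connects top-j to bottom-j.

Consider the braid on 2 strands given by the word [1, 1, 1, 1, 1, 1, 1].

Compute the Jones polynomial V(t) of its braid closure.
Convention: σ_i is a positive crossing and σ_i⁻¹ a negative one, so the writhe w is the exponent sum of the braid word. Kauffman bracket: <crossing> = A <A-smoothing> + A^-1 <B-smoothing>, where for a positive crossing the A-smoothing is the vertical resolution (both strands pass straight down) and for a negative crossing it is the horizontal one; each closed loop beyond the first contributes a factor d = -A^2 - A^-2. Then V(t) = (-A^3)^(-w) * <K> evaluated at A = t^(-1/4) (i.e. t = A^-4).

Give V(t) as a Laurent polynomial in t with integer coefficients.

Braid: s1 s1 s1 s1 s1 s1 s1 on 2 strands, 7 crossings.
Writhe w = (#positive) - (#negative) = 7 - 0 = 7.
Computing the Kauffman bracket via state sum. There are 2^7 = 128 states.
Each crossing splits two ways (0=vertical, 1=horizontal). The state's weight is A^(#A-smoothings - #B-smoothings) * d^(loops - 1).
Tabulate the states by total A-exponent and number of loops L (A-exp: L × count):
  A^7: L=2 ×1
  A^5: L=1 ×7
  A^3: L=2 ×21
  A^1: L=3 ×35
  A^-1: L=4 ×35
  A^-3: L=5 ×21
  A^-5: L=6 ×7
  A^-7: L=7 ×1
Each group contributes A^e * Σ count * d^(L-1):
Powers of d = -A^2 - A^-2: d^2 = A^4 + 2 + A^-4; d^3 = -A^6 - 3*A^2 - 3*A^-2 - A^-6; d^4 = A^8 + 4*A^4 + 6 + 4*A^-4 + A^-8; d^5 = -A^10 - 5*A^6 - 10*A^2 - 10*A^-2 - 5*A^-6 - A^-10; d^6 = A^12 + 6*A^8 + 15*A^4 + 20 + 15*A^-4 + 6*A^-8 + A^-12.
  A^7 * (d) = -A^9 - A^5
  A^5 * (7) = 7*A^5
  A^3 * (21*d) = -21*A^5 - 21*A
  A^1 * (35*d^2) = 35*A^5 + 70*A + 35*A^-3
  A^-1 * (35*d^3) = -35*A^5 - 105*A - 105*A^-3 - 35*A^-7
  A^-3 * (21*d^4) = 21*A^5 + 84*A + 126*A^-3 + 84*A^-7 + 21*A^-11
  A^-5 * (7*d^5) = -7*A^5 - 35*A - 70*A^-3 - 70*A^-7 - 35*A^-11 - 7*A^-15
  A^-7 * (d^6) = A^5 + 6*A + 15*A^-3 + 20*A^-7 + 15*A^-11 + 6*A^-15 + A^-19
Summing the groups: <K> = -A^9 - A + A^-3 - A^-7 + A^-11 - A^-15 + A^-19
Normalise by the writhe: (-A^3)^(-w) = (-A^3)^(-7) = -A^-21, so f(A) = -A^-21 * <K> = A^-12 + A^-20 - A^-24 + A^-28 - A^-32 + A^-36 - A^-40.
Substitute A = t^(-1/4), i.e. A^e → t^(-e/4): V(t) = -t^10 + t^9 - t^8 + t^7 - t^6 + t^5 + t^3

Answer: -t^10 + t^9 - t^8 + t^7 - t^6 + t^5 + t^3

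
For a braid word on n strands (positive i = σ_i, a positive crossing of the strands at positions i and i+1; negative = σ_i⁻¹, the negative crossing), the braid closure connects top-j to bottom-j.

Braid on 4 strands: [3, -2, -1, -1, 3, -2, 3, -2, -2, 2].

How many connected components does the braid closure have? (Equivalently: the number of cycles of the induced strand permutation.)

Track the strand permutation on 4 strands, starting from identity.
  step 1: s3 swaps positions 3,4 -> [1 2 4 3]
  step 2: s2^-1 swaps positions 2,3 -> [1 4 2 3]
  step 3: s1^-1 swaps positions 1,2 -> [4 1 2 3]
  step 4: s1^-1 swaps positions 1,2 -> [1 4 2 3]
  step 5: s3 swaps positions 3,4 -> [1 4 3 2]
  step 6: s2^-1 swaps positions 2,3 -> [1 3 4 2]
  step 7: s3 swaps positions 3,4 -> [1 3 2 4]
  step 8: s2^-1 swaps positions 2,3 -> [1 2 3 4]
  step 9: s2^-1 swaps positions 2,3 -> [1 3 2 4]
  step 10: s2 swaps positions 2,3 -> [1 2 3 4]
Final permutation (position -> original strand): [1 2 3 4]
Closure components = cycle count of this permutation = 4.

Answer: 4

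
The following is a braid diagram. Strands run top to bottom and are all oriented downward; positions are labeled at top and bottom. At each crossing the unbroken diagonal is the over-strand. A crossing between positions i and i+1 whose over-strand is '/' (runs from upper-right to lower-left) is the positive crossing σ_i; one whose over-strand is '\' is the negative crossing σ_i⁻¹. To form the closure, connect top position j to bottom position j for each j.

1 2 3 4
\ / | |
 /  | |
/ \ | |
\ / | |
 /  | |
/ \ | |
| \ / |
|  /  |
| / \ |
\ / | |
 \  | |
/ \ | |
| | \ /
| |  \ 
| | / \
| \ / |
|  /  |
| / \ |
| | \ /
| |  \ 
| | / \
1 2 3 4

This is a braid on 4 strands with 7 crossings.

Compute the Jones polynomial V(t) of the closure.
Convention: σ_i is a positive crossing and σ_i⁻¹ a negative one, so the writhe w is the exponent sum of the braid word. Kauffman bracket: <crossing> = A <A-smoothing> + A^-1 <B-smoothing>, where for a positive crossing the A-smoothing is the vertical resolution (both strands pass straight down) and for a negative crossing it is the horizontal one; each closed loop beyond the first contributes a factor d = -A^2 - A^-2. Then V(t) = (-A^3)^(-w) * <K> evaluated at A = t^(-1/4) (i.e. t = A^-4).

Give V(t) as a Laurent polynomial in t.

t^4 - t^3 + t^2 - 2*t + 2 - t^-1 + t^-2

Derivation:
Reading the diagram top to bottom ('/'-over between positions i,i+1 = s_i, '\'-over = s_i^-1): braid word = s1 s1 s2 s1^-1 s3^-1 s2 s3^-1.
Braid: s1 s1 s2 s1^-1 s3^-1 s2 s3^-1 on 4 strands, 7 crossings.
Writhe w = (#positive) - (#negative) = 4 - 3 = 1.
State-sum expansion of <K>. There are 2^7 = 128 states.
Smooth each crossing (0=||, 1=⌣⌢); contribution A^(Σ sign_k(1-2s_k)) * d^(L-1).
Tabulate the states by total A-exponent and number of loops L (A-exp: L × count):
  A^7: L=3 ×1
  A^5: L=2 ×4, L=4 ×3
  A^3: L=1 ×5, L=3 ×15, L=5 ×1
  A^1: L=2 ×27, L=4 ×8
  A^-1: L=1 ×14, L=3 ×20, L=5 ×1
  A^-3: L=2 ×17, L=4 ×4
  A^-5: L=3 ×7
  A^-7: L=4 ×1
Each group contributes A^e * Σ count * d^(L-1):
Powers of d = -A^2 - A^-2: d^2 = A^4 + 2 + A^-4; d^3 = -A^6 - 3*A^2 - 3*A^-2 - A^-6; d^4 = A^8 + 4*A^4 + 6 + 4*A^-4 + A^-8.
  A^7 * (d^2) = A^11 + 2*A^7 + A^3
  A^5 * (4*d + 3*d^3) = -3*A^11 - 13*A^7 - 13*A^3 - 3*A^-1
  A^3 * (5 + 15*d^2 + d^4) = A^11 + 19*A^7 + 41*A^3 + 19*A^-1 + A^-5
  A^1 * (27*d + 8*d^3) = -8*A^7 - 51*A^3 - 51*A^-1 - 8*A^-5
  A^-1 * (14 + 20*d^2 + d^4) = A^7 + 24*A^3 + 60*A^-1 + 24*A^-5 + A^-9
  A^-3 * (17*d + 4*d^3) = -4*A^3 - 29*A^-1 - 29*A^-5 - 4*A^-9
  A^-5 * (7*d^2) = 7*A^-1 + 14*A^-5 + 7*A^-9
  A^-7 * (d^3) = -A^-1 - 3*A^-5 - 3*A^-9 - A^-13
Summing the groups: <K> = -A^11 + A^7 - 2*A^3 + 2*A^-1 - A^-5 + A^-9 - A^-13
Normalise by the writhe: (-A^3)^(-w) = (-A^3)^(-1) = -A^-3, so f(A) = -A^-3 * <K> = A^8 - A^4 + 2 - 2*A^-4 + A^-8 - A^-12 + A^-16.
Substitute A = t^(-1/4), i.e. A^e → t^(-e/4): V(t) = t^4 - t^3 + t^2 - 2*t + 2 - t^-1 + t^-2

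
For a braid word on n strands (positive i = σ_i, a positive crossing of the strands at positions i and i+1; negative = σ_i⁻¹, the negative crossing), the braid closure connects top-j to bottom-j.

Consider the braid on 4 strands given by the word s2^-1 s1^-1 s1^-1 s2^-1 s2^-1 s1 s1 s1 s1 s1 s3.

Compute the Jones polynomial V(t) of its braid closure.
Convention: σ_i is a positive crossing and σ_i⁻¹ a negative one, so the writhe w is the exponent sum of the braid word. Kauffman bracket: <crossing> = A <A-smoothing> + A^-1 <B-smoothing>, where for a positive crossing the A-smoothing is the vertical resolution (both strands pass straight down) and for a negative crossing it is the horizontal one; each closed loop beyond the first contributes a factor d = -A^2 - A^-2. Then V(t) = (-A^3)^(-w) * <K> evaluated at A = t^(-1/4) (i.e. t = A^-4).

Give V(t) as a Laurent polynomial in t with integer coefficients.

The presented braid s2^-1 s1^-1 s1^-1 s2^-1 s2^-1 s1 s1 s1 s1 s1 s3 on 4 strands reduces by inverse Markov moves (closure unchanged at each step):
  Destabilize: the word has the form β·s3 where s3 occurs only as the final letter (β ∈ B_3); drop it and the last strand → 3 strands.
Reduced to β = s2^-1 s1^-1 s1^-1 s2^-1 s2^-1 s1 s1 s1 s1 s1 on 3 strands, 10 crossings.
Compute on β:
Braid: s2^-1 s1^-1 s1^-1 s2^-1 s2^-1 s1 s1 s1 s1 s1 on 3 strands, 10 crossings.
Writhe w = (#positive) - (#negative) = 5 - 5 = 0.
Computing the Kauffman bracket via state sum. There are 2^10 = 1024 states.
Each crossing splits two ways (0=vertical, 1=horizontal). The state's weight is A^(#A-smoothings - #B-smoothings) * d^(loops - 1).
Tabulate the states by total A-exponent and number of loops L (A-exp: L × count):
  A^10: L=4 ×1
  A^8: L=3 ×10
  A^6: L=2 ×29, L=4 ×16
  A^4: L=1 ×26, L=3 ×74, L=5 ×20
  A^2: L=2 ×90, L=4 ×105, L=6 ×15
  A^0: L=1 ×15, L=3 ×141, L=5 ×90, L=7 ×6
  A^-2: L=2 ×35, L=4 ×130, L=6 ×44, L=8 ×1
  A^-4: L=3 ×40, L=5 ×69, L=7 ×11
  A^-6: L=4 ×25, L=6 ×19, L=8 ×1
  A^-8: L=5 ×8, L=7 ×2
  A^-10: L=6 ×1
Each group contributes A^e * Σ count * d^(L-1):
Powers of d = -A^2 - A^-2: d^2 = A^4 + 2 + A^-4; d^3 = -A^6 - 3*A^2 - 3*A^-2 - A^-6; d^4 = A^8 + 4*A^4 + 6 + 4*A^-4 + A^-8; d^5 = -A^10 - 5*A^6 - 10*A^2 - 10*A^-2 - 5*A^-6 - A^-10; d^6 = A^12 + 6*A^8 + 15*A^4 + 20 + 15*A^-4 + 6*A^-8 + A^-12; d^7 = -A^14 - 7*A^10 - 21*A^6 - 35*A^2 - 35*A^-2 - 21*A^-6 - 7*A^-10 - A^-14.
  A^10 * (d^3) = -A^16 - 3*A^12 - 3*A^8 - A^4
  A^8 * (10*d^2) = 10*A^12 + 20*A^8 + 10*A^4
  A^6 * (29*d + 16*d^3) = -16*A^12 - 77*A^8 - 77*A^4 - 16
  A^4 * (26 + 74*d^2 + 20*d^4) = 20*A^12 + 154*A^8 + 294*A^4 + 154 + 20*A^-4
  A^2 * (90*d + 105*d^3 + 15*d^5) = -15*A^12 - 180*A^8 - 555*A^4 - 555 - 180*A^-4 - 15*A^-8
  A^0 * (15 + 141*d^2 + 90*d^4 + 6*d^6) = 6*A^12 + 126*A^8 + 591*A^4 + 957 + 591*A^-4 + 126*A^-8 + 6*A^-12
  A^-2 * (35*d + 130*d^3 + 44*d^5 + d^7) = -A^12 - 51*A^8 - 371*A^4 - 900 - 900*A^-4 - 371*A^-8 - 51*A^-12 - A^-16
  A^-4 * (40*d^2 + 69*d^4 + 11*d^6) = 11*A^8 + 135*A^4 + 481 + 714*A^-4 + 481*A^-8 + 135*A^-12 + 11*A^-16
  A^-6 * (25*d^3 + 19*d^5 + d^7) = -A^8 - 26*A^4 - 141 - 300*A^-4 - 300*A^-8 - 141*A^-12 - 26*A^-16 - A^-20
  A^-8 * (8*d^4 + 2*d^6) = 2*A^4 + 20 + 62*A^-4 + 88*A^-8 + 62*A^-12 + 20*A^-16 + 2*A^-20
  A^-10 * (d^5) = -1 - 5*A^-4 - 10*A^-8 - 10*A^-12 - 5*A^-16 - A^-20
Summing the groups: <K> = -A^16 + A^12 - A^8 + 2*A^4 - 1 + 2*A^-4 - A^-8 + A^-12 - A^-16
Normalise by the writhe: (-A^3)^(-w) = (-A^3)^(0) = 1, so f(A) = 1 * <K> = -A^16 + A^12 - A^8 + 2*A^4 - 1 + 2*A^-4 - A^-8 + A^-12 - A^-16.
Substitute A = t^(-1/4), i.e. A^e → t^(-e/4): V(t) = -t^4 + t^3 - t^2 + 2*t - 1 + 2*t^-1 - t^-2 + t^-3 - t^-4

Answer: -t^4 + t^3 - t^2 + 2*t - 1 + 2*t^-1 - t^-2 + t^-3 - t^-4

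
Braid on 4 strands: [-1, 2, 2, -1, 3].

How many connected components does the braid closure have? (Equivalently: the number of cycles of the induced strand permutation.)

3

Derivation:
Track the strand permutation on 4 strands, starting from identity.
  step 1: s1^-1 swaps positions 1,2 -> [2 1 3 4]
  step 2: s2 swaps positions 2,3 -> [2 3 1 4]
  step 3: s2 swaps positions 2,3 -> [2 1 3 4]
  step 4: s1^-1 swaps positions 1,2 -> [1 2 3 4]
  step 5: s3 swaps positions 3,4 -> [1 2 4 3]
Final permutation (position -> original strand): [1 2 4 3]
Closure components = cycle count of this permutation = 3.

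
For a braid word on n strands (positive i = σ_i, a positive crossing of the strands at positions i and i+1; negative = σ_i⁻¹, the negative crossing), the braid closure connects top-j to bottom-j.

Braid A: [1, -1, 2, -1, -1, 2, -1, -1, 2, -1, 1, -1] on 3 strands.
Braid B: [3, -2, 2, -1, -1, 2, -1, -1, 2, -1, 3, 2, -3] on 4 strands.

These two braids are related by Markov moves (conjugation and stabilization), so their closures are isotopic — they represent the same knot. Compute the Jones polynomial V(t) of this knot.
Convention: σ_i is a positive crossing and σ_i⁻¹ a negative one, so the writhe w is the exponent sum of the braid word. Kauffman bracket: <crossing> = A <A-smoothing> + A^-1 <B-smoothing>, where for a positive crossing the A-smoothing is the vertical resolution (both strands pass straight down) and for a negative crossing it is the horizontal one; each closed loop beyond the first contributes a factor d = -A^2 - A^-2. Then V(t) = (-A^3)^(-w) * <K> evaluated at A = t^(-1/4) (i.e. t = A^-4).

-t^2 + 3*t - 4 + 6*t^-1 - 6*t^-2 + 6*t^-3 - 5*t^-4 + 3*t^-5 - t^-6

Derivation:
Markov-equivalent braids have isotopic closures, hence identical knot invariants. Strip the Markov moves from each word to reach a common short braid β, then compute V(t) once on β.
Braid A: s1 s1^-1 s2 s1^-1 s1^-1 s2 s1^-1 s1^-1 s2 s1^-1 s1 s1^-1 on 3 strands reduces by inverse Markov moves (closure unchanged at each step):
  Deconjugate: the word is γ·β·γ⁻¹ with γ = s1 s1^-1 (prefix) and γ⁻¹ = s1 s1^-1 (suffix); strip both.
Reduced to β = s2 s1^-1 s1^-1 s2 s1^-1 s1^-1 s2 s1^-1 on 3 strands, 8 crossings.
Braid B: s3 s2^-1 s2 s1^-1 s1^-1 s2 s1^-1 s1^-1 s2 s1^-1 s3 s2 s3^-1 on 4 strands reduces by inverse Markov moves (closure unchanged at each step):
  Deconjugate: the word is γ·β·γ⁻¹ with γ = s3 s2^-1 (prefix) and γ⁻¹ = s2 s3^-1 (suffix); strip both.
  Destabilize: the word has the form β·s3 where s3 occurs only as the final letter (β ∈ B_3); drop it and the last strand → 3 strands.
Reduced to β = s2 s1^-1 s1^-1 s2 s1^-1 s1^-1 s2 s1^-1 on 3 strands, 8 crossings.
Both give the same β = s2 s1^-1 s1^-1 s2 s1^-1 s1^-1 s2 s1^-1 on 3 strands, so one state sum suffices:
Braid: s2 s1^-1 s1^-1 s2 s1^-1 s1^-1 s2 s1^-1 on 3 strands, 8 crossings.
Writhe w = (#positive) - (#negative) = 3 - 5 = -2.
Enumerate smoothing states for the bracket polynomial. There are 2^8 = 256 states.
Smooth each crossing (0=||, 1=⌣⌢); contribution A^(Σ sign_k(1-2s_k)) * d^(L-1).
Tabulate the states by total A-exponent and number of loops L (A-exp: L × count):
  A^8: L=6 ×1
  A^6: L=5 ×8
  A^4: L=4 ×28
  A^2: L=3 ×55, L=5 ×1
  A^0: L=2 ×63, L=4 ×7
  A^-2: L=1 ×35, L=3 ×21
  A^-4: L=2 ×26, L=4 ×2
  A^-6: L=3 ×8
  A^-8: L=4 ×1
Each group contributes A^e * Σ count * d^(L-1):
Powers of d = -A^2 - A^-2: d^2 = A^4 + 2 + A^-4; d^3 = -A^6 - 3*A^2 - 3*A^-2 - A^-6; d^4 = A^8 + 4*A^4 + 6 + 4*A^-4 + A^-8; d^5 = -A^10 - 5*A^6 - 10*A^2 - 10*A^-2 - 5*A^-6 - A^-10.
  A^8 * (d^5) = -A^18 - 5*A^14 - 10*A^10 - 10*A^6 - 5*A^2 - A^-2
  A^6 * (8*d^4) = 8*A^14 + 32*A^10 + 48*A^6 + 32*A^2 + 8*A^-2
  A^4 * (28*d^3) = -28*A^10 - 84*A^6 - 84*A^2 - 28*A^-2
  A^2 * (55*d^2 + d^4) = A^10 + 59*A^6 + 116*A^2 + 59*A^-2 + A^-6
  A^0 * (63*d + 7*d^3) = -7*A^6 - 84*A^2 - 84*A^-2 - 7*A^-6
  A^-2 * (35 + 21*d^2) = 21*A^2 + 77*A^-2 + 21*A^-6
  A^-4 * (26*d + 2*d^3) = -2*A^2 - 32*A^-2 - 32*A^-6 - 2*A^-10
  A^-6 * (8*d^2) = 8*A^-2 + 16*A^-6 + 8*A^-10
  A^-8 * (d^3) = -A^-2 - 3*A^-6 - 3*A^-10 - A^-14
Summing the groups: <K> = -A^18 + 3*A^14 - 5*A^10 + 6*A^6 - 6*A^2 + 6*A^-2 - 4*A^-6 + 3*A^-10 - A^-14
Normalise by the writhe: (-A^3)^(-w) = (-A^3)^(2) = A^6, so f(A) = A^6 * <K> = -A^24 + 3*A^20 - 5*A^16 + 6*A^12 - 6*A^8 + 6*A^4 - 4 + 3*A^-4 - A^-8.
Substitute A = t^(-1/4), i.e. A^e → t^(-e/4): V(t) = -t^2 + 3*t - 4 + 6*t^-1 - 6*t^-2 + 6*t^-3 - 5*t^-4 + 3*t^-5 - t^-6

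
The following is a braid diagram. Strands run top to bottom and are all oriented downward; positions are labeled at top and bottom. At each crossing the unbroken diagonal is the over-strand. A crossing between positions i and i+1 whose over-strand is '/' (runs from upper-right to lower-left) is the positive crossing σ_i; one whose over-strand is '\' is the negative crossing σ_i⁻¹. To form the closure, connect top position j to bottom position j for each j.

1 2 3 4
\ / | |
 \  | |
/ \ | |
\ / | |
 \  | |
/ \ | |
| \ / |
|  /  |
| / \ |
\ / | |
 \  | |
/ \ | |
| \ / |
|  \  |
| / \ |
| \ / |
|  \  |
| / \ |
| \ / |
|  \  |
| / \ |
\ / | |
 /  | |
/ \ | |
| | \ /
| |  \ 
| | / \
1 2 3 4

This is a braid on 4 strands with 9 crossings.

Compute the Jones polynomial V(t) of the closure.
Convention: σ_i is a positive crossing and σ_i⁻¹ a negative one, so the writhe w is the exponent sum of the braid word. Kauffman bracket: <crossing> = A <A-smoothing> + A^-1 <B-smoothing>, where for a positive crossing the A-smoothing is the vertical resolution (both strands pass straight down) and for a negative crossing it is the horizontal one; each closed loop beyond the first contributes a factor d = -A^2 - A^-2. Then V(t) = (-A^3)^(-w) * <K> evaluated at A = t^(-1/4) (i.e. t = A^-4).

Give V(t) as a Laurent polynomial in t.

t^-1 - t^-2 + 2*t^-3 - t^-4 + t^-5 - t^-6

Derivation:
Reading the diagram top to bottom ('/'-over between positions i,i+1 = s_i, '\'-over = s_i^-1): braid word = s1^-1 s1^-1 s2 s1^-1 s2^-1 s2^-1 s2^-1 s1 s3^-1.
The presented braid s1^-1 s1^-1 s2 s1^-1 s2^-1 s2^-1 s2^-1 s1 s3^-1 on 4 strands reduces by inverse Markov moves (closure unchanged at each step):
  Destabilize: the word has the form β·s3^-1 where s3^-1 occurs only as the final letter (β ∈ B_3); drop it and the last strand → 3 strands.
  Deconjugate: the word is γ·β·γ⁻¹ with γ = s1^-1 (prefix) and γ⁻¹ = s1 (suffix); strip both.
Reduced to β = s1^-1 s2 s1^-1 s2^-1 s2^-1 s2^-1 on 3 strands, 6 crossings.
Compute on β:
Braid: s1^-1 s2 s1^-1 s2^-1 s2^-1 s2^-1 on 3 strands, 6 crossings.
Writhe w = (#positive) - (#negative) = 1 - 5 = -4.
Enumerate smoothing states for the bracket polynomial. There are 2^6 = 64 states.
For each crossing: s=0 is the vertical smoothing, s=1 horizontal. Crossing k contributes A^(sign_k * (1 - 2*s_k)); loop factor d = -A^2 - A^-2.
Tabulate the states by total A-exponent and number of loops L (A-exp: L × count):
  A^6: L=4 ×1
  A^4: L=3 ×6
  A^2: L=2 ×12, L=4 ×3
  A^0: L=1 ×9, L=3 ×10, L=5 ×1
  A^-2: L=2 ×12, L=4 ×3
  A^-4: L=1 ×2, L=3 ×4
  A^-6: L=2 ×1
Each group contributes A^e * Σ count * d^(L-1):
Powers of d = -A^2 - A^-2: d^2 = A^4 + 2 + A^-4; d^3 = -A^6 - 3*A^2 - 3*A^-2 - A^-6; d^4 = A^8 + 4*A^4 + 6 + 4*A^-4 + A^-8.
  A^6 * (d^3) = -A^12 - 3*A^8 - 3*A^4 - 1
  A^4 * (6*d^2) = 6*A^8 + 12*A^4 + 6
  A^2 * (12*d + 3*d^3) = -3*A^8 - 21*A^4 - 21 - 3*A^-4
  A^0 * (9 + 10*d^2 + d^4) = A^8 + 14*A^4 + 35 + 14*A^-4 + A^-8
  A^-2 * (12*d + 3*d^3) = -3*A^4 - 21 - 21*A^-4 - 3*A^-8
  A^-4 * (2 + 4*d^2) = 4 + 10*A^-4 + 4*A^-8
  A^-6 * (d) = -A^-4 - A^-8
Summing the groups: <K> = -A^12 + A^8 - A^4 + 2 - A^-4 + A^-8
Normalise by the writhe: (-A^3)^(-w) = (-A^3)^(4) = A^12, so f(A) = A^12 * <K> = -A^24 + A^20 - A^16 + 2*A^12 - A^8 + A^4.
Substitute A = t^(-1/4), i.e. A^e → t^(-e/4): V(t) = t^-1 - t^-2 + 2*t^-3 - t^-4 + t^-5 - t^-6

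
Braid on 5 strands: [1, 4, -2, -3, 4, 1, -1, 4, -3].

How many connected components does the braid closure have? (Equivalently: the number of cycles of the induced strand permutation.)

2

Derivation:
Track the strand permutation on 5 strands, starting from identity.
  step 1: s1 swaps positions 1,2 -> [2 1 3 4 5]
  step 2: s4 swaps positions 4,5 -> [2 1 3 5 4]
  step 3: s2^-1 swaps positions 2,3 -> [2 3 1 5 4]
  step 4: s3^-1 swaps positions 3,4 -> [2 3 5 1 4]
  step 5: s4 swaps positions 4,5 -> [2 3 5 4 1]
  step 6: s1 swaps positions 1,2 -> [3 2 5 4 1]
  step 7: s1^-1 swaps positions 1,2 -> [2 3 5 4 1]
  step 8: s4 swaps positions 4,5 -> [2 3 5 1 4]
  step 9: s3^-1 swaps positions 3,4 -> [2 3 1 5 4]
Final permutation (position -> original strand): [2 3 1 5 4]
Closure components = cycle count of this permutation = 2.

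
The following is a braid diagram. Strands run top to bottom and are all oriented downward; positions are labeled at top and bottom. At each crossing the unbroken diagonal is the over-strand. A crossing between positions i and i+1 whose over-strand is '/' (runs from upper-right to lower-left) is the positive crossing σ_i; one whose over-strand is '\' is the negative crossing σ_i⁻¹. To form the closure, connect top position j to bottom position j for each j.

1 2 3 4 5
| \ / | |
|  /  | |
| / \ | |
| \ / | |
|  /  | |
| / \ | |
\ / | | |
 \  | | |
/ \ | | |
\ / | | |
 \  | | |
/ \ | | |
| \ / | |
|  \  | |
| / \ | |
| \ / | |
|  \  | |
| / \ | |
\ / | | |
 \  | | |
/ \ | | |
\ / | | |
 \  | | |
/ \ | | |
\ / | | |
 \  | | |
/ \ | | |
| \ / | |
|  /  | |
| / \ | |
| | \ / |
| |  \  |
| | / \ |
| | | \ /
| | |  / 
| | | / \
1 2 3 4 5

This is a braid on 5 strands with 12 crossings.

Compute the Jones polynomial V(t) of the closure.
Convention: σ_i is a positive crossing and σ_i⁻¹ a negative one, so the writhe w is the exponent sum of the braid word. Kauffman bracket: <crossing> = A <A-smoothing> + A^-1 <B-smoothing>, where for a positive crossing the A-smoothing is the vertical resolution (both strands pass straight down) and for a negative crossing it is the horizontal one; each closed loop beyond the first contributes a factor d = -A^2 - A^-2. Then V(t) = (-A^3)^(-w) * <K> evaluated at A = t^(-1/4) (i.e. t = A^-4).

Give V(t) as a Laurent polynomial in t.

Reading the diagram top to bottom ('/'-over between positions i,i+1 = s_i, '\'-over = s_i^-1): braid word = s2 s2 s1^-1 s1^-1 s2^-1 s2^-1 s1^-1 s1^-1 s1^-1 s2 s3^-1 s4.
The presented braid s2 s2 s1^-1 s1^-1 s2^-1 s2^-1 s1^-1 s1^-1 s1^-1 s2 s3^-1 s4 on 5 strands reduces by inverse Markov moves (closure unchanged at each step):
  Destabilize: the word has the form β·s4 where s4 occurs only as the final letter (β ∈ B_4); drop it and the last strand → 4 strands.
  Destabilize: the word has the form β·s3^-1 where s3^-1 occurs only as the final letter (β ∈ B_3); drop it and the last strand → 3 strands.
Reduced to β = s2 s2 s1^-1 s1^-1 s2^-1 s2^-1 s1^-1 s1^-1 s1^-1 s2 on 3 strands, 10 crossings.
Compute on β:
Braid: s2 s2 s1^-1 s1^-1 s2^-1 s2^-1 s1^-1 s1^-1 s1^-1 s2 on 3 strands, 10 crossings.
Writhe w = (#positive) - (#negative) = 3 - 7 = -4.
Enumerate smoothing states for the bracket polynomial. There are 2^10 = 1024 states.
Smooth each crossing (0=||, 1=⌣⌢); contribution A^(Σ sign_k(1-2s_k)) * d^(L-1).
Tabulate the states by total A-exponent and number of loops L (A-exp: L × count):
  A^10: L=6 ×1
  A^8: L=5 ×10
  A^6: L=4 ×41, L=6 ×4
  A^4: L=3 ×87, L=5 ×32, L=7 ×1
  A^2: L=2 ×97, L=4 ×100, L=6 ×13
  A^0: L=1 ×46, L=3 ×152, L=5 ×52, L=7 ×2
  A^-2: L=2 ×103, L=4 ×96, L=6 ×11
  A^-4: L=1 ×15, L=3 ×79, L=5 ×26
  A^-6: L=2 ×18, L=4 ×26, L=6 ×1
  A^-8: L=3 ×8, L=5 ×2
  A^-10: L=4 ×1
Each group contributes A^e * Σ count * d^(L-1):
Powers of d = -A^2 - A^-2: d^2 = A^4 + 2 + A^-4; d^3 = -A^6 - 3*A^2 - 3*A^-2 - A^-6; d^4 = A^8 + 4*A^4 + 6 + 4*A^-4 + A^-8; d^5 = -A^10 - 5*A^6 - 10*A^2 - 10*A^-2 - 5*A^-6 - A^-10; d^6 = A^12 + 6*A^8 + 15*A^4 + 20 + 15*A^-4 + 6*A^-8 + A^-12.
  A^10 * (d^5) = -A^20 - 5*A^16 - 10*A^12 - 10*A^8 - 5*A^4 - 1
  A^8 * (10*d^4) = 10*A^16 + 40*A^12 + 60*A^8 + 40*A^4 + 10
  A^6 * (41*d^3 + 4*d^5) = -4*A^16 - 61*A^12 - 163*A^8 - 163*A^4 - 61 - 4*A^-4
  A^4 * (87*d^2 + 32*d^4 + d^6) = A^16 + 38*A^12 + 230*A^8 + 386*A^4 + 230 + 38*A^-4 + A^-8
  A^2 * (97*d + 100*d^3 + 13*d^5) = -13*A^12 - 165*A^8 - 527*A^4 - 527 - 165*A^-4 - 13*A^-8
  A^0 * (46 + 152*d^2 + 52*d^4 + 2*d^6) = 2*A^12 + 64*A^8 + 390*A^4 + 702 + 390*A^-4 + 64*A^-8 + 2*A^-12
  A^-2 * (103*d + 96*d^3 + 11*d^5) = -11*A^8 - 151*A^4 - 501 - 501*A^-4 - 151*A^-8 - 11*A^-12
  A^-4 * (15 + 79*d^2 + 26*d^4) = 26*A^4 + 183 + 329*A^-4 + 183*A^-8 + 26*A^-12
  A^-6 * (18*d + 26*d^3 + d^5) = -A^4 - 31 - 106*A^-4 - 106*A^-8 - 31*A^-12 - A^-16
  A^-8 * (8*d^2 + 2*d^4) = 2 + 16*A^-4 + 28*A^-8 + 16*A^-12 + 2*A^-16
  A^-10 * (d^3) = -A^-4 - 3*A^-8 - 3*A^-12 - A^-16
Summing the groups: <K> = -A^20 + 2*A^16 - 4*A^12 + 5*A^8 - 5*A^4 + 6 - 4*A^-4 + 3*A^-8 - A^-12
Normalise by the writhe: (-A^3)^(-w) = (-A^3)^(4) = A^12, so f(A) = A^12 * <K> = -A^32 + 2*A^28 - 4*A^24 + 5*A^20 - 5*A^16 + 6*A^12 - 4*A^8 + 3*A^4 - 1.
Substitute A = t^(-1/4), i.e. A^e → t^(-e/4): V(t) = -1 + 3*t^-1 - 4*t^-2 + 6*t^-3 - 5*t^-4 + 5*t^-5 - 4*t^-6 + 2*t^-7 - t^-8

Answer: -1 + 3*t^-1 - 4*t^-2 + 6*t^-3 - 5*t^-4 + 5*t^-5 - 4*t^-6 + 2*t^-7 - t^-8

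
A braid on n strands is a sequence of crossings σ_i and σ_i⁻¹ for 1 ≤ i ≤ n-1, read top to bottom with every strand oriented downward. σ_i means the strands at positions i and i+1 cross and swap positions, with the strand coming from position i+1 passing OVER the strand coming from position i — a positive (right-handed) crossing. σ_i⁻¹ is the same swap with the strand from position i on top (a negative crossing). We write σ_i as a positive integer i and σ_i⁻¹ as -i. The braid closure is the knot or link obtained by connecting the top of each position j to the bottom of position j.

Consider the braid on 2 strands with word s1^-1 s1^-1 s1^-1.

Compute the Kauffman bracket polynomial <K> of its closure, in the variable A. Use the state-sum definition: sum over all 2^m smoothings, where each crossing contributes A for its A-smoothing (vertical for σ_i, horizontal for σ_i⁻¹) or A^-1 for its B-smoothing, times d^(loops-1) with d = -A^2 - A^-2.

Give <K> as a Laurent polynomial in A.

A^7 - A^3 - A^-5

Derivation:
Braid: s1^-1 s1^-1 s1^-1 on 2 strands, 3 crossings.
Writhe w = (#positive) - (#negative) = 0 - 3 = -3.
State-sum expansion of <K>. There are 2^3 = 8 states.
Smooth each crossing (0=||, 1=⌣⌢); contribution A^(Σ sign_k(1-2s_k)) * d^(L-1).
  state 000: A-exp=-3, loops=2, term = A^-3 * d^1
  state 001: A-exp=-1, loops=1, term = A^-1 * d^0
  state 010: A-exp=-1, loops=1, term = A^-1 * d^0
  state 011: A-exp=+1, loops=2, term = A^1 * d^1
  state 100: A-exp=-1, loops=1, term = A^-1 * d^0
  state 101: A-exp=+1, loops=2, term = A^1 * d^1
  state 110: A-exp=+1, loops=2, term = A^1 * d^1
  state 111: A-exp=+3, loops=3, term = A^3 * d^2
Collect the terms by A-exponent (count of states per loop number):
Powers of d = -A^2 - A^-2: d^2 = A^4 + 2 + A^-4.
  A^3 * (d^2) = A^7 + 2*A^3 + A^-1
  A^1 * (3*d) = -3*A^3 - 3*A^-1
  A^-1 * (3) = 3*A^-1
  A^-3 * (d) = -A^-1 - A^-5
Summing the groups: <K> = A^7 - A^3 - A^-5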